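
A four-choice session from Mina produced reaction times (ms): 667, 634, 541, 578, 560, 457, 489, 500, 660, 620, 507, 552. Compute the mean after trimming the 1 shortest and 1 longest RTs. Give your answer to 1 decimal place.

Sorted: 457, 489, 500, 507, 541, 552, 560, 578, 620, 634, 660, 667
Drop lowest 1 (457) and highest 1 (667)
Remaining (n=10): Σ = 5641, mean = 5641/10 = 564.100

564.1 ms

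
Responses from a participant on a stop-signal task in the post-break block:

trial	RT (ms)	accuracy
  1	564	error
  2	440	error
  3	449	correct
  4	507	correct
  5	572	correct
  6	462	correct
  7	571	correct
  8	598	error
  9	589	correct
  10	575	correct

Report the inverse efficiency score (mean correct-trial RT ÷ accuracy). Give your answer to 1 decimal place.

Correct trials (n=7): 449, 507, 572, 462, 571, 589, 575
Mean correct RT = 3725/7 = 532.1429 ms
Proportion correct = 7/10
IES = 532.1429 / (7/10) = 760.204 ms

760.2 ms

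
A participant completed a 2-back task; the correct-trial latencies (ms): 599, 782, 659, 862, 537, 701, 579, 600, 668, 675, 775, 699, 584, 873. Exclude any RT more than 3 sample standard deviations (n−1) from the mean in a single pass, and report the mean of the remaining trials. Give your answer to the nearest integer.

685 ms

n = 14, ΣRT = 9593, M = 685.214
Σ(x−M)² = 143660.36; s = √(143660.36/13) = 105.123
Cutoffs: 685.214 ± 3·105.123 → [369.8, 1000.6]
No RTs fall outside the cutoffs; all 14 retained. Mean = 9593/14 = 685.214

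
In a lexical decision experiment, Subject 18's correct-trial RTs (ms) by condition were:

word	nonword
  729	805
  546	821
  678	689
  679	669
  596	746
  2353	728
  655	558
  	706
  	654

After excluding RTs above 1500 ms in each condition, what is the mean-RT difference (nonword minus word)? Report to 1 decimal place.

61.3 ms

word: exclude 2353
M(word) = 3883/6 = 647.167
M(nonword) = 6376/9 = 708.444
Difference = 708.444 − 647.167 = 61.278 ms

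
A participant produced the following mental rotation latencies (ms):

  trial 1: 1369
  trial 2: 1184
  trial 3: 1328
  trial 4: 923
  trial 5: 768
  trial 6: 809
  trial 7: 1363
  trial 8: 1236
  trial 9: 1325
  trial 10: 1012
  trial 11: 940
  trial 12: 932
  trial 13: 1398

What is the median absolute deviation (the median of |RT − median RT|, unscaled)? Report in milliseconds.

185 ms

Sorted: 768, 809, 923, 932, 940, 1012, 1184, 1236, 1325, 1328, 1363, 1369, 1398 → median = 1184
|x − 1184|: 185, 0, 144, 261, 416, 375, 179, 52, 141, 172, 244, 252, 214
Sorted deviations: 0, 52, 141, 144, 172, 179, 185, 214, 244, 252, 261, 375, 416 → MAD = 185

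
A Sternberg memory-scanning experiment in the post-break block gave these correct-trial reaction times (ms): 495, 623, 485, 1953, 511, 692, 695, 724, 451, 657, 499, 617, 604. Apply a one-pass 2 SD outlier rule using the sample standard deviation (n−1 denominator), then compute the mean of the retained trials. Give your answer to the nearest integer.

n = 13, ΣRT = 9006, M = 692.769
Σ(x−M)² = 1820250.31; s = √(1820250.31/12) = 389.471
Cutoffs: 692.769 ± 2·389.471 → [-86.2, 1471.7]
Outside: 1953 → excluded.
Retained (n=12): Σ = 7053, mean = 7053/12 = 587.750

588 ms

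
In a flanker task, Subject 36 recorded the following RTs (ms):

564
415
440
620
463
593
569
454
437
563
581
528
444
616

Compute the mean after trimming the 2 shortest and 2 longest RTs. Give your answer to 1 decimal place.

519.9 ms

Sorted: 415, 437, 440, 444, 454, 463, 528, 563, 564, 569, 581, 593, 616, 620
Drop lowest 2 (415, 437) and highest 2 (616, 620)
Remaining (n=10): Σ = 5199, mean = 5199/10 = 519.900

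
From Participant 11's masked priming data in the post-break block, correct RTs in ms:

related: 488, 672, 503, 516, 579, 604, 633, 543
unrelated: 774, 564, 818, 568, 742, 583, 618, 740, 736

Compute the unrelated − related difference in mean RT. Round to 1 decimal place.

115.3 ms

M(related) = 4538/8 = 567.250
M(unrelated) = 6143/9 = 682.556
Difference = 682.556 − 567.250 = 115.306 ms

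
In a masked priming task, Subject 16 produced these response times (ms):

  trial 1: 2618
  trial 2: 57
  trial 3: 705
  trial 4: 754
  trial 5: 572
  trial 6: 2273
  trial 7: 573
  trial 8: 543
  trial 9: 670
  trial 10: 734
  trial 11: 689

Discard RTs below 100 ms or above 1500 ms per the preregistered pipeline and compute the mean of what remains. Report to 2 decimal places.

Excluded: 57, 2273, 2618
Retained (n=8): Σ = 5240
Mean = 5240/8 = 655.0000

655.00 ms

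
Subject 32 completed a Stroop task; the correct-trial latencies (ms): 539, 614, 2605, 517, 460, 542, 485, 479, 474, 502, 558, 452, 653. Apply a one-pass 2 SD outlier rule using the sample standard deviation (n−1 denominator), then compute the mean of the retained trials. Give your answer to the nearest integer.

523 ms

n = 13, ΣRT = 8880, M = 683.077
Σ(x−M)² = 4043894.92; s = √(4043894.92/12) = 580.509
Cutoffs: 683.077 ± 2·580.509 → [-477.9, 1844.1]
Outside: 2605 → excluded.
Retained (n=12): Σ = 6275, mean = 6275/12 = 522.917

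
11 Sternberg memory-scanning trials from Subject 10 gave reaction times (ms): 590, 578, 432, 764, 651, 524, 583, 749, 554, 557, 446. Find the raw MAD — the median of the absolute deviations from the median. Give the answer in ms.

Sorted: 432, 446, 524, 554, 557, 578, 583, 590, 651, 749, 764 → median = 578
|x − 578|: 12, 0, 146, 186, 73, 54, 5, 171, 24, 21, 132
Sorted deviations: 0, 5, 12, 21, 24, 54, 73, 132, 146, 171, 186 → MAD = 54

54 ms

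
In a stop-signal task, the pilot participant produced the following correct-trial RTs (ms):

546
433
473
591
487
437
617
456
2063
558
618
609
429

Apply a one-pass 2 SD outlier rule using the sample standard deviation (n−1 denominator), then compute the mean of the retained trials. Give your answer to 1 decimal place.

n = 13, ΣRT = 8317, M = 639.769
Σ(x−M)² = 2258596.31; s = √(2258596.31/12) = 433.839
Cutoffs: 639.769 ± 2·433.839 → [-227.9, 1507.4]
Outside: 2063 → excluded.
Retained (n=12): Σ = 6254, mean = 6254/12 = 521.167

521.2 ms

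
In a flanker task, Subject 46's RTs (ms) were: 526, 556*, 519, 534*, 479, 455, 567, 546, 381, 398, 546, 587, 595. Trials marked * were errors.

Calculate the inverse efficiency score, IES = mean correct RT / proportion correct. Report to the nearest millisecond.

Correct trials (n=11): 526, 519, 479, 455, 567, 546, 381, 398, 546, 587, 595
Mean correct RT = 5599/11 = 509.0000 ms
Proportion correct = 11/13
IES = 509.0000 / (11/13) = 601.545 ms

602 ms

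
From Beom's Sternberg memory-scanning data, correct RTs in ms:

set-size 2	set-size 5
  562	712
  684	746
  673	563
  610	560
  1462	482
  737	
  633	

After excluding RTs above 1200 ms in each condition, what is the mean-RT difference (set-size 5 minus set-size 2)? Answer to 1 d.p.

-37.2 ms

set-size 2: exclude 1462
M(set-size 2) = 3899/6 = 649.833
M(set-size 5) = 3063/5 = 612.600
Difference = 612.600 − 649.833 = -37.233 ms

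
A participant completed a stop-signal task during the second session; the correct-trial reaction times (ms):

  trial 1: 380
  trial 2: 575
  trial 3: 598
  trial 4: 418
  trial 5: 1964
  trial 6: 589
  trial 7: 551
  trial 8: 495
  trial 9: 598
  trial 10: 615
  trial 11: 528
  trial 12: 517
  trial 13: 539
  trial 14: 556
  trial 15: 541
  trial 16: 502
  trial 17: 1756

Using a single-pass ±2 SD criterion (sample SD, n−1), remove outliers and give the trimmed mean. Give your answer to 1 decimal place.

n = 17, ΣRT = 11722, M = 689.529
Σ(x−M)² = 3187312.24; s = √(3187312.24/16) = 446.326
Cutoffs: 689.529 ± 2·446.326 → [-203.1, 1582.2]
Outside: 1756, 1964 → excluded.
Retained (n=15): Σ = 8002, mean = 8002/15 = 533.467

533.5 ms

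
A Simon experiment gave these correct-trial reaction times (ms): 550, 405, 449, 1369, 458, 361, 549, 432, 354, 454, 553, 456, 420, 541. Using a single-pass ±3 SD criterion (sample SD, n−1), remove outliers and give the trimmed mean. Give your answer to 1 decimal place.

n = 14, ΣRT = 7351, M = 525.071
Σ(x−M)² = 824854.93; s = √(824854.93/13) = 251.894
Cutoffs: 525.071 ± 3·251.894 → [-230.6, 1280.8]
Outside: 1369 → excluded.
Retained (n=13): Σ = 5982, mean = 5982/13 = 460.154

460.2 ms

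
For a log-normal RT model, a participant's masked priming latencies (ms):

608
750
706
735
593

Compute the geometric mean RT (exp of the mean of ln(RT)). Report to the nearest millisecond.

ln(RT): 6.4102, 6.6201, 6.5596, 6.5999, 6.3852
Mean ln(RT) = 32.5749/5 = 6.51499
Geometric mean = exp(6.51499) = 675.18 ms

675 ms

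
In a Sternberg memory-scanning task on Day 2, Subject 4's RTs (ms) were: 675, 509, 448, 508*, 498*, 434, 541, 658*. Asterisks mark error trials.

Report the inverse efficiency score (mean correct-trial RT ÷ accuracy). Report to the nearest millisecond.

834 ms

Correct trials (n=5): 675, 509, 448, 434, 541
Mean correct RT = 2607/5 = 521.4000 ms
Proportion correct = 5/8
IES = 521.4000 / (5/8) = 834.240 ms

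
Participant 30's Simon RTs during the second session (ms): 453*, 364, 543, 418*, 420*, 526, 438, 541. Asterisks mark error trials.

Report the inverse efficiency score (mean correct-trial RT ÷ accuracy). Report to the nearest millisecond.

772 ms

Correct trials (n=5): 364, 543, 526, 438, 541
Mean correct RT = 2412/5 = 482.4000 ms
Proportion correct = 5/8
IES = 482.4000 / (5/8) = 771.840 ms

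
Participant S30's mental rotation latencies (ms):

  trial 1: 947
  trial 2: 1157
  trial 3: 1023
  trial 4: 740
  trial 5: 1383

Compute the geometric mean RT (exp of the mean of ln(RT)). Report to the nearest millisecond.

ln(RT): 6.8533, 7.0536, 6.9305, 6.6067, 7.2320
Mean ln(RT) = 34.6760/5 = 6.93521
Geometric mean = exp(6.93521) = 1027.83 ms

1028 ms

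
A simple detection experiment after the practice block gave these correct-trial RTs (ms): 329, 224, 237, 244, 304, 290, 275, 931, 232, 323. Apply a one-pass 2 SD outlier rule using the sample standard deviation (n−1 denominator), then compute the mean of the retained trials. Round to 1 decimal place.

n = 10, ΣRT = 3389, M = 338.900
Σ(x−M)² = 402644.90; s = √(402644.90/9) = 211.514
Cutoffs: 338.900 ± 2·211.514 → [-84.1, 761.9]
Outside: 931 → excluded.
Retained (n=9): Σ = 2458, mean = 2458/9 = 273.111

273.1 ms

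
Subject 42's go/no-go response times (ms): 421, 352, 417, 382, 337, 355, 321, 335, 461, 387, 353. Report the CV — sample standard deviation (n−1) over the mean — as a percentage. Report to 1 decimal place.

11.6%

n = 11, Σ = 4121, M = 374.6364
Σ(x−M)² = 18840.545; s = √(18840.545/10) = 43.4057
CV = 43.4057 / 374.6364 = 0.11586 = 11.586%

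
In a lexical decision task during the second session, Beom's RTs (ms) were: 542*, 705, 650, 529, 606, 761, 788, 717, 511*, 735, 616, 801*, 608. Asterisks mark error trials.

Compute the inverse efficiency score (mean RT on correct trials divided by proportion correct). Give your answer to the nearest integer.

873 ms

Correct trials (n=10): 705, 650, 529, 606, 761, 788, 717, 735, 616, 608
Mean correct RT = 6715/10 = 671.5000 ms
Proportion correct = 10/13
IES = 671.5000 / (10/13) = 872.950 ms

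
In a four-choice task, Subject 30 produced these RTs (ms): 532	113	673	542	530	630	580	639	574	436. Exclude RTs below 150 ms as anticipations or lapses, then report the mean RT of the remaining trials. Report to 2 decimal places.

Excluded: 113
Retained (n=9): Σ = 5136
Mean = 5136/9 = 570.6667

570.67 ms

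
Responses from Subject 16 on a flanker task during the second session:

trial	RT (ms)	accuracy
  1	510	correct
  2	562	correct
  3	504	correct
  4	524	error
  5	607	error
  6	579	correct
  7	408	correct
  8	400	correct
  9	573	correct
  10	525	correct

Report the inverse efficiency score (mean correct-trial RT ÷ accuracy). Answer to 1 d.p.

Correct trials (n=8): 510, 562, 504, 579, 408, 400, 573, 525
Mean correct RT = 4061/8 = 507.6250 ms
Proportion correct = 8/10
IES = 507.6250 / (8/10) = 634.531 ms

634.5 ms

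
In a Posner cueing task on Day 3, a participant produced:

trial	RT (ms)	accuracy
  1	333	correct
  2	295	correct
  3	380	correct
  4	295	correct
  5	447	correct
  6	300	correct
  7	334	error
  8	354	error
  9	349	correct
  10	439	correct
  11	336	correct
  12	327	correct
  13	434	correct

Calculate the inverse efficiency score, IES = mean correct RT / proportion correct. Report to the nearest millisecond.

Correct trials (n=11): 333, 295, 380, 295, 447, 300, 349, 439, 336, 327, 434
Mean correct RT = 3935/11 = 357.7273 ms
Proportion correct = 11/13
IES = 357.7273 / (11/13) = 422.769 ms

423 ms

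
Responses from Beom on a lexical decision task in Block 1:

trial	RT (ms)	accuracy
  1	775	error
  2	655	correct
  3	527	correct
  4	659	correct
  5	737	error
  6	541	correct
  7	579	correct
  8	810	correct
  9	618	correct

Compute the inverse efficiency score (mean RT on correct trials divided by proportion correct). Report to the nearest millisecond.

Correct trials (n=7): 655, 527, 659, 541, 579, 810, 618
Mean correct RT = 4389/7 = 627.0000 ms
Proportion correct = 7/9
IES = 627.0000 / (7/9) = 806.143 ms

806 ms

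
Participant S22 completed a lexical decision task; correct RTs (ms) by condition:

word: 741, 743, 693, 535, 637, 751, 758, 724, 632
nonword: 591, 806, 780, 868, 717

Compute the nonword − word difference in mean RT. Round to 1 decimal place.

62.0 ms

M(word) = 6214/9 = 690.444
M(nonword) = 3762/5 = 752.400
Difference = 752.400 − 690.444 = 61.956 ms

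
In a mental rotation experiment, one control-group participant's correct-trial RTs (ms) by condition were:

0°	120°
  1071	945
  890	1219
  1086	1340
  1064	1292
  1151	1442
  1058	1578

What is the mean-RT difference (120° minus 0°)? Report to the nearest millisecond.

M(0°) = 6320/6 = 1053.333
M(120°) = 7816/6 = 1302.667
Difference = 1302.667 − 1053.333 = 249.333 ms

249 ms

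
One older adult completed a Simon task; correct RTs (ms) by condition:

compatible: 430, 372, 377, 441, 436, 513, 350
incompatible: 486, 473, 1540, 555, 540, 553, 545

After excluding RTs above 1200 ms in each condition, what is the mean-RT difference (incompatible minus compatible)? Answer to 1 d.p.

108.3 ms

incompatible: exclude 1540
M(compatible) = 2919/7 = 417.000
M(incompatible) = 3152/6 = 525.333
Difference = 525.333 − 417.000 = 108.333 ms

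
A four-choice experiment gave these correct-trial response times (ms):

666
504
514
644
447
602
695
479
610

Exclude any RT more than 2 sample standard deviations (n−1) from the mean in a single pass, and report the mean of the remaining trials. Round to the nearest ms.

n = 9, ΣRT = 5161, M = 573.444
Σ(x−M)² = 63736.22; s = √(63736.22/8) = 89.258
Cutoffs: 573.444 ± 2·89.258 → [394.9, 752.0]
No RTs fall outside the cutoffs; all 9 retained. Mean = 5161/9 = 573.444

573 ms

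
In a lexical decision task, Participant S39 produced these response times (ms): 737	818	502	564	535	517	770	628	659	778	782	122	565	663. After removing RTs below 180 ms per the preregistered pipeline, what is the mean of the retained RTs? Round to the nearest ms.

655 ms

Excluded: 122
Retained (n=13): Σ = 8518
Mean = 8518/13 = 655.2308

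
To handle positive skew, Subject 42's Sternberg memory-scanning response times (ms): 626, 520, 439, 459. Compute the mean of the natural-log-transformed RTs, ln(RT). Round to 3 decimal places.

6.227

ln(RT): 6.4394, 6.2538, 6.0845, 6.1291
Σ ln(RT) = 24.9067
Mean = 24.9067/4 = 6.22668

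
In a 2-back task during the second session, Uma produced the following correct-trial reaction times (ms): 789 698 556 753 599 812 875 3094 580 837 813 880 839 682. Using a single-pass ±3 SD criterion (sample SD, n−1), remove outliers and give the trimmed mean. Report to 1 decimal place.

n = 14, ΣRT = 12807, M = 914.786
Σ(x−M)² = 5268198.36; s = √(5268198.36/13) = 636.589
Cutoffs: 914.786 ± 3·636.589 → [-995.0, 2824.6]
Outside: 3094 → excluded.
Retained (n=13): Σ = 9713, mean = 9713/13 = 747.154

747.2 ms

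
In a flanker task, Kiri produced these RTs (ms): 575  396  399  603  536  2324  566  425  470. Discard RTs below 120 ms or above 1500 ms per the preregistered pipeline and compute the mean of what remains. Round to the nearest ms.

Excluded: 2324
Retained (n=8): Σ = 3970
Mean = 3970/8 = 496.2500

496 ms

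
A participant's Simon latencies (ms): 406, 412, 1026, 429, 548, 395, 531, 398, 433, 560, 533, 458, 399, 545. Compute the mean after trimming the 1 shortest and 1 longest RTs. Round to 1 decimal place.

Sorted: 395, 398, 399, 406, 412, 429, 433, 458, 531, 533, 545, 548, 560, 1026
Drop lowest 1 (395) and highest 1 (1026)
Remaining (n=12): Σ = 5652, mean = 5652/12 = 471.000

471.0 ms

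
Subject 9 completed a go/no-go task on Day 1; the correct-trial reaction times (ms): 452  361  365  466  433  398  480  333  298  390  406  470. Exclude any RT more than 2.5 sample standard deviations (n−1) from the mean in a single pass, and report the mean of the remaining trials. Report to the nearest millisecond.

404 ms

n = 12, ΣRT = 4852, M = 404.333
Σ(x−M)² = 37002.67; s = √(37002.67/11) = 57.999
Cutoffs: 404.333 ± 2.5·57.999 → [259.3, 549.3]
No RTs fall outside the cutoffs; all 12 retained. Mean = 4852/12 = 404.333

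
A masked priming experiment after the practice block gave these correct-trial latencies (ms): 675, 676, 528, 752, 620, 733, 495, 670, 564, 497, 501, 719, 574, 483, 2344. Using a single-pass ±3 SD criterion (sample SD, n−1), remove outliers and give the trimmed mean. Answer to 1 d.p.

606.2 ms

n = 15, ΣRT = 10831, M = 722.067
Σ(x−M)² = 2941966.93; s = √(2941966.93/14) = 458.411
Cutoffs: 722.067 ± 3·458.411 → [-653.2, 2097.3]
Outside: 2344 → excluded.
Retained (n=14): Σ = 8487, mean = 8487/14 = 606.214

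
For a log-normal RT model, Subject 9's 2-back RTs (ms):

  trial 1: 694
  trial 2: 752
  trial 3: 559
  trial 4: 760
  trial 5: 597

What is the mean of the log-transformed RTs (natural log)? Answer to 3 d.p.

ln(RT): 6.5425, 6.6227, 6.3261, 6.6333, 6.3919
Σ ln(RT) = 32.5166
Mean = 32.5166/5 = 6.50332

6.503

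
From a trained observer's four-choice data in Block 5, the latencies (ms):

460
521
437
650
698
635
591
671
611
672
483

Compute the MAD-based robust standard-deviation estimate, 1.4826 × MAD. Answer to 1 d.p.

Sorted: 437, 460, 483, 521, 591, 611, 635, 650, 671, 672, 698 → median = 611
|x − 611| sorted: 0, 20, 24, 39, 60, 61, 87, 90, 128, 151, 174 → MAD = 61
Robust SD ≈ 1.4826 × 61 = 90.439

90.4 ms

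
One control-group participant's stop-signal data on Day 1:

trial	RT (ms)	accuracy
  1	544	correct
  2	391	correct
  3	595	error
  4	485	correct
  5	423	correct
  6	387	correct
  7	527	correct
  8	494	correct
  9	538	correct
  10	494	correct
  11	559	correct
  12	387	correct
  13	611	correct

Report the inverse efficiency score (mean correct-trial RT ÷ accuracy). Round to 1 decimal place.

Correct trials (n=12): 544, 391, 485, 423, 387, 527, 494, 538, 494, 559, 387, 611
Mean correct RT = 5840/12 = 486.6667 ms
Proportion correct = 12/13
IES = 486.6667 / (12/13) = 527.222 ms

527.2 ms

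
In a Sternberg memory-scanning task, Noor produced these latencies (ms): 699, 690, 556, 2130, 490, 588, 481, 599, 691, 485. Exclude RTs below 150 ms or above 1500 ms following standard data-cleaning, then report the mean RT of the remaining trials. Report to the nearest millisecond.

Excluded: 2130
Retained (n=9): Σ = 5279
Mean = 5279/9 = 586.5556

587 ms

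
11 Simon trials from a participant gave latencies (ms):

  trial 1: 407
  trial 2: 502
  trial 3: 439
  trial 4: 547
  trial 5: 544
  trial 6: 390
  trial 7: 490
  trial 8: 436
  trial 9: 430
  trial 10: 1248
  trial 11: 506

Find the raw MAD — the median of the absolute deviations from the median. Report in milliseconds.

Sorted: 390, 407, 430, 436, 439, 490, 502, 506, 544, 547, 1248 → median = 490
|x − 490|: 83, 12, 51, 57, 54, 100, 0, 54, 60, 758, 16
Sorted deviations: 0, 12, 16, 51, 54, 54, 57, 60, 83, 100, 758 → MAD = 54

54 ms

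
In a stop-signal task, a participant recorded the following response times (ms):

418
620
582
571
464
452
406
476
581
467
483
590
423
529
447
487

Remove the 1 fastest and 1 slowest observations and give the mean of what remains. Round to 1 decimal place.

Sorted: 406, 418, 423, 447, 452, 464, 467, 476, 483, 487, 529, 571, 581, 582, 590, 620
Drop lowest 1 (406) and highest 1 (620)
Remaining (n=14): Σ = 6970, mean = 6970/14 = 497.857

497.9 ms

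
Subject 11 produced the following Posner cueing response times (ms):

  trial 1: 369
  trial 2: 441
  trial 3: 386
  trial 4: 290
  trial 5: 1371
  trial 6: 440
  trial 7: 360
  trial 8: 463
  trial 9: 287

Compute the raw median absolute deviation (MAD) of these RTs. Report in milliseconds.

Sorted: 287, 290, 360, 369, 386, 440, 441, 463, 1371 → median = 386
|x − 386|: 17, 55, 0, 96, 985, 54, 26, 77, 99
Sorted deviations: 0, 17, 26, 54, 55, 77, 96, 99, 985 → MAD = 55

55 ms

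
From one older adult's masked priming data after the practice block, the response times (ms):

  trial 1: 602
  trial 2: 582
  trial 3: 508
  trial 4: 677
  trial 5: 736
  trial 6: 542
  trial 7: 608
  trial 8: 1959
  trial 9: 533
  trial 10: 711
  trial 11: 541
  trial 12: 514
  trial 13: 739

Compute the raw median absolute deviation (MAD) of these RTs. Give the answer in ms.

Sorted: 508, 514, 533, 541, 542, 582, 602, 608, 677, 711, 736, 739, 1959 → median = 602
|x − 602|: 0, 20, 94, 75, 134, 60, 6, 1357, 69, 109, 61, 88, 137
Sorted deviations: 0, 6, 20, 60, 61, 69, 75, 88, 94, 109, 134, 137, 1357 → MAD = 75

75 ms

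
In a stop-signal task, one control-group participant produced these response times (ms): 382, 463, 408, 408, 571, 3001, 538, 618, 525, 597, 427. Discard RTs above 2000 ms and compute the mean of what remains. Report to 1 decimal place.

Excluded: 3001
Retained (n=10): Σ = 4937
Mean = 4937/10 = 493.7000

493.7 ms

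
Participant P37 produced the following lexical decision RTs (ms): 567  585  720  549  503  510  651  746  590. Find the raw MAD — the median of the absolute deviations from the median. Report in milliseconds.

Sorted: 503, 510, 549, 567, 585, 590, 651, 720, 746 → median = 585
|x − 585|: 18, 0, 135, 36, 82, 75, 66, 161, 5
Sorted deviations: 0, 5, 18, 36, 66, 75, 82, 135, 161 → MAD = 66

66 ms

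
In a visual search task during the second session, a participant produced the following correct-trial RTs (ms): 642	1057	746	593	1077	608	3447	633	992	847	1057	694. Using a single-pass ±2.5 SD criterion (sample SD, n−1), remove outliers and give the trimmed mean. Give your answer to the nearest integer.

n = 12, ΣRT = 12393, M = 1032.750
Σ(x−M)² = 6751156.25; s = √(6751156.25/11) = 783.417
Cutoffs: 1032.750 ± 2.5·783.417 → [-925.8, 2991.3]
Outside: 3447 → excluded.
Retained (n=11): Σ = 8946, mean = 8946/11 = 813.273

813 ms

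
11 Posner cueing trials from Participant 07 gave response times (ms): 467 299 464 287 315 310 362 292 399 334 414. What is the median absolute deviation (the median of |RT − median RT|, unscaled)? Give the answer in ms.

42 ms

Sorted: 287, 292, 299, 310, 315, 334, 362, 399, 414, 464, 467 → median = 334
|x − 334|: 133, 35, 130, 47, 19, 24, 28, 42, 65, 0, 80
Sorted deviations: 0, 19, 24, 28, 35, 42, 47, 65, 80, 130, 133 → MAD = 42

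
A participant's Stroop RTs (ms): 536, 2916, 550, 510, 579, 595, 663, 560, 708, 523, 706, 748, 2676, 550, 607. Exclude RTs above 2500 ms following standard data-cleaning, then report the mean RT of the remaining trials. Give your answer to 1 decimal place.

602.7 ms

Excluded: 2676, 2916
Retained (n=13): Σ = 7835
Mean = 7835/13 = 602.6923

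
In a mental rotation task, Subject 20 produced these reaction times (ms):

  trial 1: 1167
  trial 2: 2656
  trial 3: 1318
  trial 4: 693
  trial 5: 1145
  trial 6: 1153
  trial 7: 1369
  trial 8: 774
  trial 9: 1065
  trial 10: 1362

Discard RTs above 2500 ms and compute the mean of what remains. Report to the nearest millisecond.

Excluded: 2656
Retained (n=9): Σ = 10046
Mean = 10046/9 = 1116.2222

1116 ms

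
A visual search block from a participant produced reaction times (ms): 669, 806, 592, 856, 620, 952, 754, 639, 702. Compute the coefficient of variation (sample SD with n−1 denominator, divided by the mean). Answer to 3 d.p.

n = 9, Σ = 6590, M = 732.2222
Σ(x−M)² = 115397.556; s = √(115397.556/8) = 120.1028
CV = 120.1028 / 732.2222 = 0.16403

0.164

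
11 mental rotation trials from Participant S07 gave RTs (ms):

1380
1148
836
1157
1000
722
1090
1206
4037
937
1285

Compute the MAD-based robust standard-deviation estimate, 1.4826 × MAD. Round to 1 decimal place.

Sorted: 722, 836, 937, 1000, 1090, 1148, 1157, 1206, 1285, 1380, 4037 → median = 1148
|x − 1148| sorted: 0, 9, 58, 58, 137, 148, 211, 232, 312, 426, 2889 → MAD = 148
Robust SD ≈ 1.4826 × 148 = 219.425

219.4 ms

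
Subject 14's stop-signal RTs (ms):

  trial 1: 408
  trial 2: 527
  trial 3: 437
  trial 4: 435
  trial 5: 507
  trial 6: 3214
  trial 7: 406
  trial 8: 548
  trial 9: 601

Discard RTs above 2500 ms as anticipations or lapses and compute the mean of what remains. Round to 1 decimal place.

483.6 ms

Excluded: 3214
Retained (n=8): Σ = 3869
Mean = 3869/8 = 483.6250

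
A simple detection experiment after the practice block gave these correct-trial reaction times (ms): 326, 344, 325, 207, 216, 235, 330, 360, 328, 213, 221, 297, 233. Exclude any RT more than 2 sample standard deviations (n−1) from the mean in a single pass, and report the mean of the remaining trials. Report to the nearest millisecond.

280 ms

n = 13, ΣRT = 3635, M = 279.615
Σ(x−M)² = 41357.08; s = √(41357.08/12) = 58.706
Cutoffs: 279.615 ± 2·58.706 → [162.2, 397.0]
No RTs fall outside the cutoffs; all 13 retained. Mean = 3635/13 = 279.615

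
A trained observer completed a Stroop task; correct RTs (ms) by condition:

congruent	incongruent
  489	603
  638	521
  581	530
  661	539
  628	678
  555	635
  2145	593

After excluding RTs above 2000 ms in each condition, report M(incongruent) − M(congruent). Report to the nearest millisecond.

congruent: exclude 2145
M(congruent) = 3552/6 = 592.000
M(incongruent) = 4099/7 = 585.571
Difference = 585.571 − 592.000 = -6.429 ms

-6 ms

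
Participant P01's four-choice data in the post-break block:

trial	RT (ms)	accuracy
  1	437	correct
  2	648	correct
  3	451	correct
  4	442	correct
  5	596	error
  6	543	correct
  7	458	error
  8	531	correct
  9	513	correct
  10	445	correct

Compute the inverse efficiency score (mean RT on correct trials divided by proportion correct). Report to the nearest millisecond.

Correct trials (n=8): 437, 648, 451, 442, 543, 531, 513, 445
Mean correct RT = 4010/8 = 501.2500 ms
Proportion correct = 8/10
IES = 501.2500 / (8/10) = 626.562 ms

627 ms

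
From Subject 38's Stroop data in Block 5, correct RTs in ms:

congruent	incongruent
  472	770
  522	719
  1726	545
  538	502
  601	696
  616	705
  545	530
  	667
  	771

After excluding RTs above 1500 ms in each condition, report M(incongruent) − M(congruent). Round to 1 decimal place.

congruent: exclude 1726
M(congruent) = 3294/6 = 549.000
M(incongruent) = 5905/9 = 656.111
Difference = 656.111 − 549.000 = 107.111 ms

107.1 ms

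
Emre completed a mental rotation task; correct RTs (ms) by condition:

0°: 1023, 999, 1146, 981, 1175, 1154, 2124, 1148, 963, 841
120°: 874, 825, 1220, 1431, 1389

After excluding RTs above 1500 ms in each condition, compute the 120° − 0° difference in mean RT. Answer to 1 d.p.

100.0 ms

0°: exclude 2124
M(0°) = 9430/9 = 1047.778
M(120°) = 5739/5 = 1147.800
Difference = 1147.800 − 1047.778 = 100.022 ms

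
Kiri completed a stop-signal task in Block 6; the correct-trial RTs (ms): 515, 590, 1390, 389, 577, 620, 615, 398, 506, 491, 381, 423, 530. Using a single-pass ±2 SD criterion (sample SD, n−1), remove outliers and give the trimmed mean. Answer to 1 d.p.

502.9 ms

n = 13, ΣRT = 7425, M = 571.154
Σ(x−M)² = 811993.69; s = √(811993.69/12) = 260.127
Cutoffs: 571.154 ± 2·260.127 → [50.9, 1091.4]
Outside: 1390 → excluded.
Retained (n=12): Σ = 6035, mean = 6035/12 = 502.917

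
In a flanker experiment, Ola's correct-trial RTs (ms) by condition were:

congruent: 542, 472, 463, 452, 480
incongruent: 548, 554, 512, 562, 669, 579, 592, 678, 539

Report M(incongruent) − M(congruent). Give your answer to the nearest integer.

M(congruent) = 2409/5 = 481.800
M(incongruent) = 5233/9 = 581.444
Difference = 581.444 − 481.800 = 99.644 ms

100 ms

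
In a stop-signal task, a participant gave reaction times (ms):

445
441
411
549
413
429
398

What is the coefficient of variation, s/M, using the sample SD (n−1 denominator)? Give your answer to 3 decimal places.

0.115

n = 7, Σ = 3086, M = 440.8571
Σ(x−M)² = 15356.857; s = √(15356.857/6) = 50.5913
CV = 50.5913 / 440.8571 = 0.11476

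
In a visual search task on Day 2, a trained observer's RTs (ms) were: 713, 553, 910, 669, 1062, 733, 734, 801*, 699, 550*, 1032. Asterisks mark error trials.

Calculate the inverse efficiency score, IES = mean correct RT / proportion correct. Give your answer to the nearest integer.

Correct trials (n=9): 713, 553, 910, 669, 1062, 733, 734, 699, 1032
Mean correct RT = 7105/9 = 789.4444 ms
Proportion correct = 9/11
IES = 789.4444 / (9/11) = 964.877 ms

965 ms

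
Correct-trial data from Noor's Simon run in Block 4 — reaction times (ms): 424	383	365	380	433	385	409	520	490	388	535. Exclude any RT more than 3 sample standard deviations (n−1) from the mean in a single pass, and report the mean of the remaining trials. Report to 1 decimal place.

428.4 ms

n = 11, ΣRT = 4712, M = 428.364
Σ(x−M)² = 35904.55; s = √(35904.55/10) = 59.920
Cutoffs: 428.364 ± 3·59.920 → [248.6, 608.1]
No RTs fall outside the cutoffs; all 11 retained. Mean = 4712/11 = 428.364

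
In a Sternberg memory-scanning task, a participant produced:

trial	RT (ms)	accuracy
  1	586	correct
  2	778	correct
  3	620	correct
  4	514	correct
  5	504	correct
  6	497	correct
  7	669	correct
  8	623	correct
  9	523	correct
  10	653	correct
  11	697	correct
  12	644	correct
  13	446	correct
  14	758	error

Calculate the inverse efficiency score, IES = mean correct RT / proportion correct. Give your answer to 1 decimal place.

642.3 ms

Correct trials (n=13): 586, 778, 620, 514, 504, 497, 669, 623, 523, 653, 697, 644, 446
Mean correct RT = 7754/13 = 596.4615 ms
Proportion correct = 13/14
IES = 596.4615 / (13/14) = 642.343 ms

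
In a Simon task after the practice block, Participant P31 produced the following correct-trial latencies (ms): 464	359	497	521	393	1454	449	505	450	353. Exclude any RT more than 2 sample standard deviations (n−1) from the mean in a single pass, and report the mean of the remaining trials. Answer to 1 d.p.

n = 10, ΣRT = 5445, M = 544.500
Σ(x−M)² = 950124.50; s = √(950124.50/9) = 324.914
Cutoffs: 544.500 ± 2·324.914 → [-105.3, 1194.3]
Outside: 1454 → excluded.
Retained (n=9): Σ = 3991, mean = 3991/9 = 443.444

443.4 ms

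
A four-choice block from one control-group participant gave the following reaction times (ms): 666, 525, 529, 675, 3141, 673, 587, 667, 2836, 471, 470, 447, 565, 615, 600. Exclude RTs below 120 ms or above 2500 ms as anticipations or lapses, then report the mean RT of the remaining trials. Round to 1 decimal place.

Excluded: 2836, 3141
Retained (n=13): Σ = 7490
Mean = 7490/13 = 576.1538

576.2 ms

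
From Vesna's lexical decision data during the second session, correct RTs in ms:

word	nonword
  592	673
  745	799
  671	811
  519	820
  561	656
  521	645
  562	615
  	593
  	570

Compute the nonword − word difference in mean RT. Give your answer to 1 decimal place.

M(word) = 4171/7 = 595.857
M(nonword) = 6182/9 = 686.889
Difference = 686.889 − 595.857 = 91.032 ms

91.0 ms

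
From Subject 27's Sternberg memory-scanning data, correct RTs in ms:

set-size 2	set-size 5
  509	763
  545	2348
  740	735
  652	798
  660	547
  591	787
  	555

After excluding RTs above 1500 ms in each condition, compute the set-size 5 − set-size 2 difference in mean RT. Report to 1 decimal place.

81.3 ms

set-size 5: exclude 2348
M(set-size 2) = 3697/6 = 616.167
M(set-size 5) = 4185/6 = 697.500
Difference = 697.500 − 616.167 = 81.333 ms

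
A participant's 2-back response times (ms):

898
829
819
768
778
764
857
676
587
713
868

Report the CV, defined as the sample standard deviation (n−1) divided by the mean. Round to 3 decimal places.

n = 11, Σ = 8557, M = 777.9091
Σ(x−M)² = 84428.909; s = √(84428.909/10) = 91.8852
CV = 91.8852 / 777.9091 = 0.11812

0.118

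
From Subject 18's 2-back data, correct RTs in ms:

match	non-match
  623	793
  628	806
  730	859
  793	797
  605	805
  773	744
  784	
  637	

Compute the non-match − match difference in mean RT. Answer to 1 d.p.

104.0 ms

M(match) = 5573/8 = 696.625
M(non-match) = 4804/6 = 800.667
Difference = 800.667 − 696.625 = 104.042 ms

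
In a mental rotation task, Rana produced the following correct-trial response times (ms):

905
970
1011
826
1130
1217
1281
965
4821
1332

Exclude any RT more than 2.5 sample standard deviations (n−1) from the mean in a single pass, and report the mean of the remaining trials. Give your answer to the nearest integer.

n = 10, ΣRT = 14458, M = 1445.800
Σ(x−M)² = 12907385.60; s = √(12907385.60/9) = 1197.562
Cutoffs: 1445.800 ± 2.5·1197.562 → [-1548.1, 4439.7]
Outside: 4821 → excluded.
Retained (n=9): Σ = 9637, mean = 9637/9 = 1070.778

1071 ms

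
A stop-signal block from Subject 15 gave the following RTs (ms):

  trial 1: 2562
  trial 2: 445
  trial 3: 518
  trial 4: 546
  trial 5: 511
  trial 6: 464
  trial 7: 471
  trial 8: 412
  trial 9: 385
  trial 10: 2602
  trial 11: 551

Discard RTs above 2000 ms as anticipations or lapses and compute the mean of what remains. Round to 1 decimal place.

Excluded: 2562, 2602
Retained (n=9): Σ = 4303
Mean = 4303/9 = 478.1111

478.1 ms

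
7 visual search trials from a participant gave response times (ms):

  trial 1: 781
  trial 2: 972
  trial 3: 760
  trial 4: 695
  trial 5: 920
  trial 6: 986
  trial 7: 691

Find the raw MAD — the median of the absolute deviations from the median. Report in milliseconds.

90 ms

Sorted: 691, 695, 760, 781, 920, 972, 986 → median = 781
|x − 781|: 0, 191, 21, 86, 139, 205, 90
Sorted deviations: 0, 21, 86, 90, 139, 191, 205 → MAD = 90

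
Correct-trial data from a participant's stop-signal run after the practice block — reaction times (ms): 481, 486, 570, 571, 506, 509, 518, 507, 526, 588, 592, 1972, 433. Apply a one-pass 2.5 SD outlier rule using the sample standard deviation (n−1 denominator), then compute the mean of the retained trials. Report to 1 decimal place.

n = 13, ΣRT = 8259, M = 635.308
Σ(x−M)² = 1961138.77; s = √(1961138.77/12) = 404.263
Cutoffs: 635.308 ± 2.5·404.263 → [-375.3, 1646.0]
Outside: 1972 → excluded.
Retained (n=12): Σ = 6287, mean = 6287/12 = 523.917

523.9 ms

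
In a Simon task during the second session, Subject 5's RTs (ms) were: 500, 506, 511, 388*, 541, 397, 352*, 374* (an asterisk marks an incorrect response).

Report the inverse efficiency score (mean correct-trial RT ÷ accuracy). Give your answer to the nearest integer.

786 ms

Correct trials (n=5): 500, 506, 511, 541, 397
Mean correct RT = 2455/5 = 491.0000 ms
Proportion correct = 5/8
IES = 491.0000 / (5/8) = 785.600 ms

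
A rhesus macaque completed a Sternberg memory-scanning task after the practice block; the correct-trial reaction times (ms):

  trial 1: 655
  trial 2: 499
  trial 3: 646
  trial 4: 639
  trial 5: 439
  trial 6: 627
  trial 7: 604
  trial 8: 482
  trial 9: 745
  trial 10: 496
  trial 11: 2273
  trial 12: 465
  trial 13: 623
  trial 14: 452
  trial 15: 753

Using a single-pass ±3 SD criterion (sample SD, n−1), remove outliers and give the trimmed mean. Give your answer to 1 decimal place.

580.4 ms

n = 15, ΣRT = 10398, M = 693.200
Σ(x−M)² = 2821996.40; s = √(2821996.40/14) = 448.967
Cutoffs: 693.200 ± 3·448.967 → [-653.7, 2040.1]
Outside: 2273 → excluded.
Retained (n=14): Σ = 8125, mean = 8125/14 = 580.357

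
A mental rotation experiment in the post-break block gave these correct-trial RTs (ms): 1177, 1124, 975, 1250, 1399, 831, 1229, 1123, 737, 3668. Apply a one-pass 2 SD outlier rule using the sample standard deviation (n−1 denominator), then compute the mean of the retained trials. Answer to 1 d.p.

1093.9 ms

n = 10, ΣRT = 13513, M = 1351.300
Σ(x−M)² = 6318438.10; s = √(6318438.10/9) = 837.883
Cutoffs: 1351.300 ± 2·837.883 → [-324.5, 3027.1]
Outside: 3668 → excluded.
Retained (n=9): Σ = 9845, mean = 9845/9 = 1093.889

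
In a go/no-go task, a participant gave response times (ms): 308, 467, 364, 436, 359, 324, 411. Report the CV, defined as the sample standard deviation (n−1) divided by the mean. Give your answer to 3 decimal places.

0.154

n = 7, Σ = 2669, M = 381.2857
Σ(x−M)² = 20671.429; s = √(20671.429/6) = 58.6962
CV = 58.6962 / 381.2857 = 0.15394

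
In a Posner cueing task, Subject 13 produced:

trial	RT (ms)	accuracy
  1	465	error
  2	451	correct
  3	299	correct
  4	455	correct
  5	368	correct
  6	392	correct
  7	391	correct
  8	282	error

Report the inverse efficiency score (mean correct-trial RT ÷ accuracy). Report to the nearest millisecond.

Correct trials (n=6): 451, 299, 455, 368, 392, 391
Mean correct RT = 2356/6 = 392.6667 ms
Proportion correct = 6/8
IES = 392.6667 / (6/8) = 523.556 ms

524 ms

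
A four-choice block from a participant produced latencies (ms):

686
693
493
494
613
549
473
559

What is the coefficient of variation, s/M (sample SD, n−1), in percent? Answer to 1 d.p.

n = 8, Σ = 4560, M = 570.0000
Σ(x−M)² = 52110.000; s = √(52110.000/7) = 86.2803
CV = 86.2803 / 570.0000 = 0.15137 = 15.137%

15.1%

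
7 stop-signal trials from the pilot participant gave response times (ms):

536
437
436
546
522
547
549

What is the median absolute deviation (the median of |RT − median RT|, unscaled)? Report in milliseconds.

13 ms

Sorted: 436, 437, 522, 536, 546, 547, 549 → median = 536
|x − 536|: 0, 99, 100, 10, 14, 11, 13
Sorted deviations: 0, 10, 11, 13, 14, 99, 100 → MAD = 13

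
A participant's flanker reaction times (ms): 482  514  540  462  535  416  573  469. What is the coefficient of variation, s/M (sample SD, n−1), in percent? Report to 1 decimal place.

10.2%

n = 8, Σ = 3991, M = 498.8750
Σ(x−M)² = 18124.875; s = √(18124.875/7) = 50.8848
CV = 50.8848 / 498.8750 = 0.10200 = 10.200%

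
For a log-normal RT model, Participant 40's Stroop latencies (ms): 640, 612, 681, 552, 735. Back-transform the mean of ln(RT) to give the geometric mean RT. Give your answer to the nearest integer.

641 ms

ln(RT): 6.4615, 6.4167, 6.5236, 6.3135, 6.5999
Mean ln(RT) = 32.3152/5 = 6.46304
Geometric mean = exp(6.46304) = 641.00 ms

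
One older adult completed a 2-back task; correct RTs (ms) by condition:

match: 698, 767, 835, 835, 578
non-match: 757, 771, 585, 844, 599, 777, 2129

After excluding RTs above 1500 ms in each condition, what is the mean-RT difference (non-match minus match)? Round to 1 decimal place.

non-match: exclude 2129
M(match) = 3713/5 = 742.600
M(non-match) = 4333/6 = 722.167
Difference = 722.167 − 742.600 = -20.433 ms

-20.4 ms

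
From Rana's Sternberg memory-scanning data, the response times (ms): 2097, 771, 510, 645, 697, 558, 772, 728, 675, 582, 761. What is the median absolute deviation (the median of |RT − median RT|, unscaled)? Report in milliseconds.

74 ms

Sorted: 510, 558, 582, 645, 675, 697, 728, 761, 771, 772, 2097 → median = 697
|x − 697|: 1400, 74, 187, 52, 0, 139, 75, 31, 22, 115, 64
Sorted deviations: 0, 22, 31, 52, 64, 74, 75, 115, 139, 187, 1400 → MAD = 74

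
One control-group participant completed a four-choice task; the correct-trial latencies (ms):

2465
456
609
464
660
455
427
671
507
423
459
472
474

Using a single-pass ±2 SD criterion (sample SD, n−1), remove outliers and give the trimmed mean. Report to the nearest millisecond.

506 ms

n = 13, ΣRT = 8542, M = 657.077
Σ(x−M)² = 3626900.92; s = √(3626900.92/12) = 549.765
Cutoffs: 657.077 ± 2·549.765 → [-442.5, 1756.6]
Outside: 2465 → excluded.
Retained (n=12): Σ = 6077, mean = 6077/12 = 506.417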